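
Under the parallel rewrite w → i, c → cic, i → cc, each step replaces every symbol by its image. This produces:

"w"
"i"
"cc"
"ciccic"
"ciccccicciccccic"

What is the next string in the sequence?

ciccccicciccicciccccicciccccicciccicciccccic

Replace each of the 16 characters of ciccccicciccccic in place — cic cc cic cic cic cic cc cic cic cc cic cic cic cic cc cic — and concatenate.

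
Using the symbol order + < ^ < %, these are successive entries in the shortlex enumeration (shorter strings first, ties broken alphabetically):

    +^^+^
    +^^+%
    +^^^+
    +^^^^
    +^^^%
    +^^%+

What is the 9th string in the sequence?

Continuing the enumeration 3 steps past +^^%+: +^^%+ → +^^%^ → +^^%% → (answer).

+^%++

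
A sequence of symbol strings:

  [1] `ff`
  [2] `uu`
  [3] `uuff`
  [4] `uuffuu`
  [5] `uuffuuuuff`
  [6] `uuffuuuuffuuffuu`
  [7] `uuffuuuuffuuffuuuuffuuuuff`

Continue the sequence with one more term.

This is a Fibonacci-style word recurrence s(k) = s(k−1)·s(k−2): e.g. uu·ff = uuff.
The next term joins uuffuuuuffuuffuuuuffuuuuff and uuffuuuuffuuffuu.

uuffuuuuffuuffuuuuffuuuuffuuffuuuuffuuffuu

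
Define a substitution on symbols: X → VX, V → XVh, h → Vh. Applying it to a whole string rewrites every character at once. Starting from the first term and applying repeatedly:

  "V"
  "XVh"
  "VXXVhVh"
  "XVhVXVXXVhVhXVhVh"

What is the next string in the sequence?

Rewriting the 17 symbols of XVhVXVXXVhVhXVhVh one by one yields VX XVh Vh XVh VX XVh VX VX XVh Vh XVh Vh VX XVh Vh XVh Vh; concatenated:

VXXVhVhXVhVXXVhVXVXXVhVhXVhVhVXXVhVhXVhVh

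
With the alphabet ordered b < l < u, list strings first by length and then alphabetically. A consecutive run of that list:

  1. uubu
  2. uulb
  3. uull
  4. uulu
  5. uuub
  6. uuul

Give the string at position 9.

Continuing the enumeration 3 steps past uuul: uuul → uuuu → bbbbb → (answer).

bbbbl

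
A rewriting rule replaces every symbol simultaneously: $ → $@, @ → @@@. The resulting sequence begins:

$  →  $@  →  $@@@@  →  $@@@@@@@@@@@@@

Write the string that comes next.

$@@@@@@@@@@@@@@@@@@@@@@@@@@@@@@@@@@@@@@@@

Replace each of the 14 characters of $@@@@@@@@@@@@@ in place — $@ @@@ @@@ @@@ @@@ @@@ @@@ @@@ @@@ @@@ @@@ @@@ @@@ @@@ — and concatenate.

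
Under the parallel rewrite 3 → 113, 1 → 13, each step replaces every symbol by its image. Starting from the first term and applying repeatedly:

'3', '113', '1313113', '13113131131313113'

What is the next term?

Rewriting the 17 symbols of 13113131131313113 one by one yields 13 113 13 13 113 13 113 13 13 113 13 113 13 113 13 13 113; concatenated:

13113131311313113131311313113131131313113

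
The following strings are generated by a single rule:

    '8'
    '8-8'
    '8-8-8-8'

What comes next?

Every step duplicates the string with '-' between the halves.
One more doubling of 8-8-8-8 gives the answer.

8-8-8-8-8-8-8-8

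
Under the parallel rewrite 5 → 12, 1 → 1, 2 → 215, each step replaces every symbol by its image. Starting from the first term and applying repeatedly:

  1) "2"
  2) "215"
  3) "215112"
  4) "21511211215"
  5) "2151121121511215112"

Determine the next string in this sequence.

Applying the rule to each of the 19 symbols of 2151121121511215112 gives the pieces 215 1 12 1 1 215 1 1 215 1 12 1 1 215 1 12 1 1 215, which concatenate to the answer.

21511211215112151121121511211215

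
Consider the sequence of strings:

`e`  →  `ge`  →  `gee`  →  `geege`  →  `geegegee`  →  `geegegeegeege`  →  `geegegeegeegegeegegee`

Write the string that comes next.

geegegeegeegegeegegeegeegegeegeege

This is a Fibonacci-style word recurrence s(k) = s(k−1)·s(k−2): e.g. ge·e = gee.
So term 8 is geegegeegeegegeegegee·geegegeegeege.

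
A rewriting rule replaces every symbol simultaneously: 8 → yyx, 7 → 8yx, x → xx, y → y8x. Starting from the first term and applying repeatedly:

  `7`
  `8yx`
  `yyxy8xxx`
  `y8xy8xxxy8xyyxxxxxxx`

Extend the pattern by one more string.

y8xyyxxxy8xyyxxxxxxxy8xyyxxxy8xy8xxxxxxxxxxxxxxx

Replace each of the 20 characters of y8xy8xxxy8xyyxxxxxxx in place — y8x yyx xx y8x yyx xx xx xx y8x yyx xx y8x y8x xx xx xx xx xx xx xx — and concatenate.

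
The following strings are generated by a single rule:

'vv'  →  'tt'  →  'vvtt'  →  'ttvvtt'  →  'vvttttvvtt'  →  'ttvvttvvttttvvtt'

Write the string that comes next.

vvttttvvttttvvttvvttttvvtt

From term 3 onward, concatenate the second-to-last term with the last: vv·tt = vvtt, tt·vvtt = ttvvtt, …
Continuing: vvttttvvtt · ttvvttvvttttvvtt gives term 7.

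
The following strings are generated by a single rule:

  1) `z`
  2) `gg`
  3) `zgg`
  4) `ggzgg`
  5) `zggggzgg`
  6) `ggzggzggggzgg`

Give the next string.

zggggzggggzggzggggzgg

Each term (from the third on) is the two preceding terms concatenated in order: term 3 = z·gg = zgg.
Continuing: zggggzgg · ggzggzggggzgg gives term 7.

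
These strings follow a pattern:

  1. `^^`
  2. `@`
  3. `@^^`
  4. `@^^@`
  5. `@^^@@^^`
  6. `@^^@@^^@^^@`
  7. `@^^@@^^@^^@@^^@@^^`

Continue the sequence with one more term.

Each term (from the third on) is the previous term followed by the one before it: term 3 = @·^^ = @^^.
So term 8 is @^^@@^^@^^@@^^@@^^·@^^@@^^@^^@.

@^^@@^^@^^@@^^@@^^@^^@@^^@^^@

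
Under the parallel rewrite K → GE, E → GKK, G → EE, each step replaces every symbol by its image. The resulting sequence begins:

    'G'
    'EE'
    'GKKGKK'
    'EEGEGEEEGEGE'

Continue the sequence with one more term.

Expanding EEGEGEEEGEGE: E→GKK, E→GKK, G→EE, E→GKK, G→EE, E→GKK, E→GKK, E→GKK, G→EE, E→GKK, G→EE, E→GKK. Concatenated: GKK GKK EE GKK EE GKK GKK GKK EE GKK EE GKK.

GKKGKKEEGKKEEGKKGKKGKKEEGKKEEGKK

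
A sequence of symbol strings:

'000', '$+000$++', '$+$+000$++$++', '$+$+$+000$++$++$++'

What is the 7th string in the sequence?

Every step adds $+ to the front and $++ to the end of the previous string.
From $+$+$+000$++$++$++, 3 further steps: $+$+$+000$++$++$++ → $+$+$+$+000$++$++$++$++ → $+$+$+$+$+000$++$++$++$++$++ → (answer).

$+$+$+$+$+$+000$++$++$++$++$++$++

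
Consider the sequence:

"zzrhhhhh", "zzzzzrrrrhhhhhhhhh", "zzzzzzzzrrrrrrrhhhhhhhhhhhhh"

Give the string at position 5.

Each string has the form z^{3n-1} r^{3n-2} h^{4n+1} (n = 1, 2, …).
Setting n = 5 gives 14, 13, 21 characters in each block.

zzzzzzzzzzzzzzrrrrrrrrrrrrrhhhhhhhhhhhhhhhhhhhhh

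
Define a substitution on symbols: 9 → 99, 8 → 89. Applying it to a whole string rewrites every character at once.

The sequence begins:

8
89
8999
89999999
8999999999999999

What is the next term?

89999999999999999999999999999999

φ(8999999999999999) expands symbol-by-symbol to 89 99 99 99 99 99 99 99 99 99 99 99 99 99 99 99; joining the 16 pieces gives the next term.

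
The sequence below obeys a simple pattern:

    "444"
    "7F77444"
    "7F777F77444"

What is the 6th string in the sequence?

7F777F777F777F777F77444

Each term is the previous one with 7F77 prepended.
From 7F777F77444, 3 further steps: 7F777F77444 → 7F777F777F77444 → 7F777F777F777F77444 → (answer).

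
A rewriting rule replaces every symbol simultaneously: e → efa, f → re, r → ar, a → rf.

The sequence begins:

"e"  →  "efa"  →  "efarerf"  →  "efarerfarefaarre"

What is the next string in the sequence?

Rewriting the 16 symbols of efarerfarefaarre one by one yields efa re rf ar efa ar re rf ar efa re rf rf ar ar efa; concatenated:

efarerfarefaarrerfarefarerfrfararefa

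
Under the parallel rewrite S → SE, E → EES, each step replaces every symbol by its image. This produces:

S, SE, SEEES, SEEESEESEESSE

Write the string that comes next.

Applying the rule to each of the 13 symbols of SEEESEESEESSE gives the pieces SE EES EES EES SE EES EES SE EES EES SE SE EES, which concatenate to the answer.

SEEESEESEESSEEESEESSEEESEESSESEEES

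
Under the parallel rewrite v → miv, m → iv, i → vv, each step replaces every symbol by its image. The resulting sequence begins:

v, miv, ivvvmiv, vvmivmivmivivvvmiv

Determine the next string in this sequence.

mivmivivvvmivivvvmivivvvmivvvmivmivmivivvvmiv

Applying the rule to each of the 18 symbols of vvmivmivmivivvvmiv gives the pieces miv miv iv vv miv iv vv miv iv vv miv vv miv miv miv iv vv miv, which concatenate to the answer.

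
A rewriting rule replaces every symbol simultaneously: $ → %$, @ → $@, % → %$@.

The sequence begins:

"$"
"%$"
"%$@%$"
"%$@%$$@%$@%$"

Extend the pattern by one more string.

%$@%$$@%$@%$%$$@%$@%$$@%$@%$

Apply φ to %$@%$$@%$@%$ symbol by symbol: %→%$@, $→%$, @→$@, %→%$@, $→%$, $→%$, @→$@, %→%$@, $→%$, @→$@, %→%$@, $→%$; joined: %$@ %$ $@ %$@ %$ %$ $@ %$@ %$ $@ %$@ %$.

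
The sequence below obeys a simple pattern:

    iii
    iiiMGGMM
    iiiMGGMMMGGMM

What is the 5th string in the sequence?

The strings grow by a fixed suffix MGGMM each time.
From iiiMGGMMMGGMM, 2 further steps: iiiMGGMMMGGMM → iiiMGGMMMGGMMMGGMM → (answer).

iiiMGGMMMGGMMMGGMMMGGMM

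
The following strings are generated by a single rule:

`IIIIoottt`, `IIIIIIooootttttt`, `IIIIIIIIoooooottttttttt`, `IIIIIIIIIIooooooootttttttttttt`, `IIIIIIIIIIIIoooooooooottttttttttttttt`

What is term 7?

IIIIIIIIIIIIIIIIoooooooooooooottttttttttttttttttttt

Each string has the form I^{2n+2} o^{2n} t^{3n} (n = 1, 2, …).
Setting n = 7 gives 16, 14, 21 characters in each block.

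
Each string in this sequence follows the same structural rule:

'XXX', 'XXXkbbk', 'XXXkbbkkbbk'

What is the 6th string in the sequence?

Each term is the previous one with kbbk appended.
From XXXkbbkkbbk, 3 further steps: XXXkbbkkbbk → XXXkbbkkbbkkbbk → XXXkbbkkbbkkbbkkbbk → (answer).

XXXkbbkkbbkkbbkkbbkkbbk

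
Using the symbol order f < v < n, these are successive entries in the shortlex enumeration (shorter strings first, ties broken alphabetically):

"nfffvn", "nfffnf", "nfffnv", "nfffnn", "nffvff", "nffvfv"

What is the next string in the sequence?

nffvfn

Find the rightmost character of nffvfv below n, bump it to the next letter, and reset everything to its right to f.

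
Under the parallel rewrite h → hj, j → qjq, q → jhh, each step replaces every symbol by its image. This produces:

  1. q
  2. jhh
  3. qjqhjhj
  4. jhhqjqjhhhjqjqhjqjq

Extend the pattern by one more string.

Applying the rule to each of the 19 symbols of jhhqjqjhhhjqjqhjqjq gives the pieces qjq hj hj jhh qjq jhh qjq hj hj hj qjq jhh qjq jhh hj qjq jhh qjq jhh, which concatenate to the answer.

qjqhjhjjhhqjqjhhqjqhjhjhjqjqjhhqjqjhhhjqjqjhhqjqjhh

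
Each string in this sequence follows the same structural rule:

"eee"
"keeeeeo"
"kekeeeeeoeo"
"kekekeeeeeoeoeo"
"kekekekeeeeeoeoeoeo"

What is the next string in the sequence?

Every step adds ke to the front and eo to the end of the previous string.
Applying this once more to kekekekeeeeeoeoeoeo:

kekekekekeeeeeoeoeoeoeo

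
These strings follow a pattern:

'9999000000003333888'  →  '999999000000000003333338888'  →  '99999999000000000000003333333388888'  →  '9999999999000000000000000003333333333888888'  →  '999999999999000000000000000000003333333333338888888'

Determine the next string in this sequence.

99999999999999000000000000000000000003333333333333388888888

The n-th term is 2n 9's then 3n+2 0's then 2n 3's then n+1 8's, where the shown terms are n = 2, 3, 4, 5, 6.
For the next term, n = 7, so the run lengths are 14, 23, 14, 8.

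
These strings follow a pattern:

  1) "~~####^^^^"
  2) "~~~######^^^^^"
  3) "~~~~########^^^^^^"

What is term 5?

Reading off run lengths: ~ runs 2, 3, 4; # runs 4, 6, 8; ^ runs 4, 5, 6 — each is linear in n, where the shown terms are n = 2, 3, 4.
Setting n = 6 gives 6, 12, 8 characters in each block.

~~~~~~############^^^^^^^^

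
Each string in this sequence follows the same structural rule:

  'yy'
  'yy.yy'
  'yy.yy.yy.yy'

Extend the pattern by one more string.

Every step duplicates the string with '.' between the halves.
One more doubling of yy.yy.yy.yy gives the answer.

yy.yy.yy.yy.yy.yy.yy.yy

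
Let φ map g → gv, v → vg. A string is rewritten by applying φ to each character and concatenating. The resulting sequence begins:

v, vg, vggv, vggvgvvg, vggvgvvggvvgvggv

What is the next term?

Rewriting the 16 symbols of vggvgvvggvvgvggv one by one yields vg gv gv vg gv vg vg gv gv vg vg gv vg gv gv vg; concatenated:

vggvgvvggvvgvggvgvvgvggvvggvgvvg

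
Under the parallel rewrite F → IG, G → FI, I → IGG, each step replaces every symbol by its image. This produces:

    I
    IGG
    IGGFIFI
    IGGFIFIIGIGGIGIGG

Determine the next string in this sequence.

IGGFIFIIGIGGIGIGGIGGFIIGGFIFIIGGFIIGGFIFI

φ(IGGFIFIIGIGGIGIGG) expands symbol-by-symbol to IGG FI FI IG IGG IG IGG IGG FI IGG FI FI IGG FI IGG FI FI; joining the 17 pieces gives the next term.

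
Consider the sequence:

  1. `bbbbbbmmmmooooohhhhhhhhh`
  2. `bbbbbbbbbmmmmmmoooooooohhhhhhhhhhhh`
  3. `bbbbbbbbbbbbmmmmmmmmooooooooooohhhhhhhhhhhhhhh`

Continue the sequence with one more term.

bbbbbbbbbbbbbbbmmmmmmmmmmoooooooooooooohhhhhhhhhhhhhhhhhh

Each string has the form b^{3n} m^{2n} o^{3n-1} h^{3n+3}, where the shown terms are n = 2, 3, 4.
At n = 5 the blocks have lengths 15, 10, 14, 18.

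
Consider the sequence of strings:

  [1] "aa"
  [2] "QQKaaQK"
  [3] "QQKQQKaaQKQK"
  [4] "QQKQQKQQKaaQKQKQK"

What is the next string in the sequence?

Every step adds QQK to the front and QK to the end of the previous string.
Applying this once more to QQKQQKQQKaaQKQKQK:

QQKQQKQQKQQKaaQKQKQKQK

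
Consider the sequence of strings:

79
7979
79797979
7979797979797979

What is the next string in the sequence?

s(k+1) = s(k)·s(k) — each term doubles the last.
Doubling 7979797979797979:

79797979797979797979797979797979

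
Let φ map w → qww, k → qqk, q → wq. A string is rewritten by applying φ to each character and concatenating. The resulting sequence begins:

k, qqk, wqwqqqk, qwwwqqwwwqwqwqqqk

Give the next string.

wqqwwqwwqwwwqwqqwwqwwqwwwqqwwwqqwwwqwqwqqqk

φ(qwwwqqwwwqwqwqqqk) expands symbol-by-symbol to wq qww qww qww wq wq qww qww qww wq qww wq qww wq wq wq qqk; joining the 17 pieces gives the next term.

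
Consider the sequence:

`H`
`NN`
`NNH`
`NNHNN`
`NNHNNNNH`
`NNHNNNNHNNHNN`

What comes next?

NNHNNNNHNNHNNNNHNNNNH

From term 3 onward, concatenate the last term with the second-to-last: NN·H = NNH, NNH·NN = NNHNN, …
Continuing: NNHNNNNHNNHNN · NNHNNNNH gives term 7.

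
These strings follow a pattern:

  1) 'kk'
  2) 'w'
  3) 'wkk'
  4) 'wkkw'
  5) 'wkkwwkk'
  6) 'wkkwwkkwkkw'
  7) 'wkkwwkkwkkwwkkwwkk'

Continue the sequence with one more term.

wkkwwkkwkkwwkkwwkkwkkwwkkwkkw

Each term (from the third on) is the previous term followed by the one before it: term 3 = w·kk = wkk.
Continuing: wkkwwkkwkkwwkkwwkk · wkkwwkkwkkw gives term 8.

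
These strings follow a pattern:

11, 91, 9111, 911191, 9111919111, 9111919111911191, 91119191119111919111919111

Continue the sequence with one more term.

911191911191119191119191119111919111911191

This is a Fibonacci-style word recurrence s(k) = s(k−1)·s(k−2): e.g. 91·11 = 9111.
So term 8 is 91119191119111919111919111·9111919111911191.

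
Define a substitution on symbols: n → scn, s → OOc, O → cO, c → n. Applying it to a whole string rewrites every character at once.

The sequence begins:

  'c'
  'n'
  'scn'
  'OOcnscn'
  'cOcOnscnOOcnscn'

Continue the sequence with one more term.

Rewriting the 15 symbols of cOcOnscnOOcnscn one by one yields n cO n cO scn OOc n scn cO cO n scn OOc n scn; concatenated:

ncOncOscnOOcnscncOcOnscnOOcnscn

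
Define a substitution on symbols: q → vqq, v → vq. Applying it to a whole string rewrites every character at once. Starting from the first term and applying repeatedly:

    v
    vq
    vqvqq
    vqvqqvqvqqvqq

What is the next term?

Applying the rule to each of the 13 symbols of vqvqqvqvqqvqq gives the pieces vq vqq vq vqq vqq vq vqq vq vqq vqq vq vqq vqq, which concatenate to the answer.

vqvqqvqvqqvqqvqvqqvqvqqvqqvqvqqvqq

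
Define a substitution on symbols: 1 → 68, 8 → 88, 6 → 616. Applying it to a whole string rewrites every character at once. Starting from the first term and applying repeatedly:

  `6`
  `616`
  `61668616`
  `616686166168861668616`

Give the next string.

616686166168861668616616686168888616686166168861668616

φ(616686166168861668616) expands symbol-by-symbol to 616 68 616 616 88 616 68 616 616 68 616 88 88 616 68 616 616 88 616 68 616; joining the 21 pieces gives the next term.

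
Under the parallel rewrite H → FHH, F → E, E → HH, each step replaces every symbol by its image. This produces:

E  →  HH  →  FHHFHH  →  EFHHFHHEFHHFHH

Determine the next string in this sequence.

Applying the rule to each of the 14 symbols of EFHHFHHEFHHFHH gives the pieces HH E FHH FHH E FHH FHH HH E FHH FHH E FHH FHH, which concatenate to the answer.

HHEFHHFHHEFHHFHHHHEFHHFHHEFHHFHH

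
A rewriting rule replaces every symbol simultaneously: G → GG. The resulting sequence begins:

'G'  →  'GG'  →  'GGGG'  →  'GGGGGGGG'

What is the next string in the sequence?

Rewriting each symbol of GGGGGGGG: G→GG, G→GG, G→GG, G→GG, G→GG, G→GG, G→GG, G→GG, which concatenates to GG GG GG GG GG GG GG GG.

GGGGGGGGGGGGGGGG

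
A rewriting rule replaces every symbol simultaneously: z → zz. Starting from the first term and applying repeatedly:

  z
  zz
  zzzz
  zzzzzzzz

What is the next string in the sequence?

Apply φ to zzzzzzzz symbol by symbol: z→zz, z→zz, z→zz, z→zz, z→zz, z→zz, z→zz, z→zz; joined: zz zz zz zz zz zz zz zz.

zzzzzzzzzzzzzzzz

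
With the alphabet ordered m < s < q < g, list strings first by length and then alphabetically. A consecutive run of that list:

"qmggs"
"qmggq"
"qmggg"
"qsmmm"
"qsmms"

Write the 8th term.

qsmsm

Advancing 3 positions from qsmms through qsmms → qsmmq → qsmmg reaches term 8.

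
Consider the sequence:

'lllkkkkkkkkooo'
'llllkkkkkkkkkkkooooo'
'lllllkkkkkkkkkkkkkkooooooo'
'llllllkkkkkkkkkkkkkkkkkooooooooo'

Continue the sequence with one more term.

lllllllkkkkkkkkkkkkkkkkkkkkooooooooooo

Each string has the form l^{n+1} k^{3n+2} o^{2n-1}, where the shown terms are n = 2, 3, 4, 5.
At n = 6 the blocks have lengths 7, 20, 11.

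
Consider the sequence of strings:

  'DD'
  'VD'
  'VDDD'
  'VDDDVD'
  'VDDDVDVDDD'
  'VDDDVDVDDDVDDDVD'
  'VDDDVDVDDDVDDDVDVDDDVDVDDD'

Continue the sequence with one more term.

VDDDVDVDDDVDDDVDVDDDVDVDDDVDDDVDVDDDVDDDVD

Each term (from the third on) is the previous term followed by the one before it: term 3 = VD·DD = VDDD.
So term 8 is VDDDVDVDDDVDDDVDVDDDVDVDDD·VDDDVDVDDDVDDDVD.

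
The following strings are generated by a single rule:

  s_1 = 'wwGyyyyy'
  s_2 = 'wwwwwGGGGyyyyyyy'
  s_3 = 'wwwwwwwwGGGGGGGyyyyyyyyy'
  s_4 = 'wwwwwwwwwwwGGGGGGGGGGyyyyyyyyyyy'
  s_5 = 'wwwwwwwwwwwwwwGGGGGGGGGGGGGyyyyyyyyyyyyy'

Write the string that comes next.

Term n consists of 3n-1 w's, followed by 3n-2 G's, followed by 2n+3 y's (n = 1, 2, …).
Setting n = 6 gives 17, 16, 15 characters in each block.

wwwwwwwwwwwwwwwwwGGGGGGGGGGGGGGGGyyyyyyyyyyyyyyy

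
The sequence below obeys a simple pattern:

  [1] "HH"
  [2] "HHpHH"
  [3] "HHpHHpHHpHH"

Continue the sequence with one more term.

Each string is two copies of the previous one joined by 'p'.
One more doubling of HHpHHpHHpHH gives the answer.

HHpHHpHHpHHpHHpHHpHHpHH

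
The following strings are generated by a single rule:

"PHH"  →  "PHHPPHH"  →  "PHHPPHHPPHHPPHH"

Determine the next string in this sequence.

Every step duplicates the string with 'P' between the halves.
One more doubling of PHHPPHHPPHHPPHH gives the answer.

PHHPPHHPPHHPPHHPPHHPPHHPPHHPPHH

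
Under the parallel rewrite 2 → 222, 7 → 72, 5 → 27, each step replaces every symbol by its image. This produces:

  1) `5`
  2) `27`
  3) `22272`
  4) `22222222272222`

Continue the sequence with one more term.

Rewriting the 14 symbols of 22222222272222 one by one yields 222 222 222 222 222 222 222 222 222 72 222 222 222 222; concatenated:

22222222222222222222222222272222222222222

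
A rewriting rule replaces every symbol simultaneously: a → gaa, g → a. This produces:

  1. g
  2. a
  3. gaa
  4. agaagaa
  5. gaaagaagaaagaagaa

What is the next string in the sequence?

Rewriting the 17 symbols of gaaagaagaaagaagaa one by one yields a gaa gaa gaa a gaa gaa a gaa gaa gaa a gaa gaa a gaa gaa; concatenated:

agaagaagaaagaagaaagaagaagaaagaagaaagaagaa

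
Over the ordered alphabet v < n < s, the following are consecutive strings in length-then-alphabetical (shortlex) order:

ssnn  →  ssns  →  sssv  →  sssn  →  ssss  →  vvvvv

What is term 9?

vvvnv

Advancing 3 positions from vvvvv through vvvvv → vvvvn → vvvvs reaches term 9.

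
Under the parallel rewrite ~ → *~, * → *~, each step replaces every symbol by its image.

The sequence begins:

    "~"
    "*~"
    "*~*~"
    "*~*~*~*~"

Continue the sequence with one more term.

Apply φ to *~*~*~*~ symbol by symbol: *→*~, ~→*~, *→*~, ~→*~, *→*~, ~→*~, *→*~, ~→*~; joined: *~ *~ *~ *~ *~ *~ *~ *~.

*~*~*~*~*~*~*~*~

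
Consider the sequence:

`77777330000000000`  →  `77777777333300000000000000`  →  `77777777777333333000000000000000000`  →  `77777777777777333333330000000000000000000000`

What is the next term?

77777777777777777333333333300000000000000000000000000

The n-th term is 3n-1 7's then 2n-2 3's then 4n+2 0's, where the shown terms are n = 2, 3, 4, 5.
At n = 6 the blocks have lengths 17, 10, 26.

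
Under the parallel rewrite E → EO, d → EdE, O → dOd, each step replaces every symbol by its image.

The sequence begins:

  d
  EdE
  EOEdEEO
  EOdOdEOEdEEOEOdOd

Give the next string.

Replace each of the 17 characters of EOdOdEOEdEEOEOdOd in place — EO dOd EdE dOd EdE EO dOd EO EdE EO EO dOd EO dOd EdE dOd EdE — and concatenate.

EOdOdEdEdOdEdEEOdOdEOEdEEOEOdOdEOdOdEdEdOdEdE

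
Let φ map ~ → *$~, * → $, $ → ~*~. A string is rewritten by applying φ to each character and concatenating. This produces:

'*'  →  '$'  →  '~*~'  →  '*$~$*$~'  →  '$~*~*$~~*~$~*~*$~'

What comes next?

φ($~*~*$~~*~$~*~*$~) expands symbol-by-symbol to ~*~ *$~ $ *$~ $ ~*~ *$~ *$~ $ *$~ ~*~ *$~ $ *$~ $ ~*~ *$~; joining the 17 pieces gives the next term.

~*~*$~$*$~$~*~*$~*$~$*$~~*~*$~$*$~$~*~*$~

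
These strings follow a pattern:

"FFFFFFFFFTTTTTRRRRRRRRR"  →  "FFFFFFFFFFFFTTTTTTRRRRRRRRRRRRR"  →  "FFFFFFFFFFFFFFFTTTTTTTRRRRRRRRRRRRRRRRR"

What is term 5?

Term n consists of 3n+3 F's, followed by n+3 T's, followed by 4n+1 R's, where the shown terms are n = 2, 3, 4.
For term 5, n = 6, so the run lengths are 21, 9, 25.

FFFFFFFFFFFFFFFFFFFFFTTTTTTTTTRRRRRRRRRRRRRRRRRRRRRRRRR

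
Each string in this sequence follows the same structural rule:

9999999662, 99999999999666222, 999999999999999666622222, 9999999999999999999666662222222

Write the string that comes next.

Term n consists of 4n+3 9's, followed by n+1 6's, followed by 2n-1 2's (n = 1, 2, …).
For the next term, n = 5, so the run lengths are 23, 6, 9.

99999999999999999999999666666222222222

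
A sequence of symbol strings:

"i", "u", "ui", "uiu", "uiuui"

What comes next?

From term 3 onward, concatenate the last term with the second-to-last: u·i = ui, ui·u = uiu, …
So term 6 is uiuui·uiu.

uiuuiuiu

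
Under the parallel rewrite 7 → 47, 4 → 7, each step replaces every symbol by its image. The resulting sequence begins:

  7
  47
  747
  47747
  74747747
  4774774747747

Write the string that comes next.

Replace each of the 13 characters of 4774774747747 in place — 7 47 47 7 47 47 7 47 7 47 47 7 47 — and concatenate.

747477474774774747747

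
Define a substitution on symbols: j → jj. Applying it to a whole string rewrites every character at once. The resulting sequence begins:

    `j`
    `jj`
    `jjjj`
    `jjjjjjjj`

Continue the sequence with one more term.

Rewriting each symbol of jjjjjjjj: j→jj, j→jj, j→jj, j→jj, j→jj, j→jj, j→jj, j→jj, which concatenates to jj jj jj jj jj jj jj jj.

jjjjjjjjjjjjjjjj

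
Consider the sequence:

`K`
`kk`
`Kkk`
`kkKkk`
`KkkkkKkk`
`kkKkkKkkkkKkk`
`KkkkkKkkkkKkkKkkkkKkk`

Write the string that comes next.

kkKkkKkkkkKkkKkkkkKkkkkKkkKkkkkKkk

This is a Fibonacci-style word recurrence s(k) = s(k−2)·s(k−1): e.g. K·kk = Kkk.
So term 8 is kkKkkKkkkkKkk·KkkkkKkkkkKkkKkkkkKkk.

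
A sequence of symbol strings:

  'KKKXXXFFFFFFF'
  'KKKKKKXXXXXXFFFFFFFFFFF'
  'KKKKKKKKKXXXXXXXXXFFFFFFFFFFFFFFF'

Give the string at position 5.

Each string has the form K^{3n} X^{3n} F^{4n+3} (n = 1, 2, …).
Setting n = 5 gives 15, 15, 23 characters in each block.

KKKKKKKKKKKKKKKXXXXXXXXXXXXXXXFFFFFFFFFFFFFFFFFFFFFFF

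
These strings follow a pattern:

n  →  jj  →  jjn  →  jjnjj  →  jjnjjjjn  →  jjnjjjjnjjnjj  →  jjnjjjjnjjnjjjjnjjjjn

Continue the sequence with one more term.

jjnjjjjnjjnjjjjnjjjjnjjnjjjjnjjnjj

This is a Fibonacci-style word recurrence s(k) = s(k−1)·s(k−2): e.g. jj·n = jjn.
Continuing: jjnjjjjnjjnjjjjnjjjjn · jjnjjjjnjjnjj gives term 8.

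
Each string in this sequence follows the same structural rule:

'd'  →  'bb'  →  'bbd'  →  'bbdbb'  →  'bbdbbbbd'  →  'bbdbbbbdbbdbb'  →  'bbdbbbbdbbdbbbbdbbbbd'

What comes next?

bbdbbbbdbbdbbbbdbbbbdbbdbbbbdbbdbb

From term 3 onward, concatenate the last term with the second-to-last: bb·d = bbd, bbd·bb = bbdbb, …
The next term joins bbdbbbbdbbdbbbbdbbbbd and bbdbbbbdbbdbb.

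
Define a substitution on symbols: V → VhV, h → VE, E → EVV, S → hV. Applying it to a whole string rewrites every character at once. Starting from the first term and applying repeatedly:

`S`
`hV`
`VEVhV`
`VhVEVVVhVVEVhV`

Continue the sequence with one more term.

Replace each of the 14 characters of VhVEVVVhVVEVhV in place — VhV VE VhV EVV VhV VhV VhV VE VhV VhV EVV VhV VE VhV — and concatenate.

VhVVEVhVEVVVhVVhVVhVVEVhVVhVEVVVhVVEVhV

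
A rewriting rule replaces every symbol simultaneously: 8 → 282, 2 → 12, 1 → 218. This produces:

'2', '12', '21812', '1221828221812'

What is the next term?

Rewriting the 13 symbols of 1221828221812 one by one yields 218 12 12 218 282 12 282 12 12 218 282 218 12; concatenated:

218121221828212282121221828221812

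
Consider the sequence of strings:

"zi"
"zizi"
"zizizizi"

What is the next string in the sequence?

s(k+1) = s(k)·s(k) — each term doubles the last.
So the next term is two copies of zizizizi.

zizizizizizizizi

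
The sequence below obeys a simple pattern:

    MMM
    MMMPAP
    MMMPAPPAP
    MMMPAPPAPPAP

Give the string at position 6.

MMMPAPPAPPAPPAPPAP

Every step adds PAP to the end: s(k+1) = s(k)·PAP.
From MMMPAPPAPPAP, 2 further steps: MMMPAPPAPPAP → MMMPAPPAPPAPPAP → (answer).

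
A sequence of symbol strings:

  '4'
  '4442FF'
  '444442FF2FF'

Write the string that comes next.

Each term wraps the previous one in 44 on the left and 2FF on the right.
One more step from 444442FF2FF gives the answer.

44444442FF2FF2FF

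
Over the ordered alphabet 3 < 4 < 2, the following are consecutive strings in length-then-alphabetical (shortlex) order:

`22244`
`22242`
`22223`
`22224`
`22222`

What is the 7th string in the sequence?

Continuing the enumeration 2 steps past 22222: 22222 → 333333 → (answer).

333334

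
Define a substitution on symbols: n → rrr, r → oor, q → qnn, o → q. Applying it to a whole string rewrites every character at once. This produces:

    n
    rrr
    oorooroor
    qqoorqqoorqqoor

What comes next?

φ(qqoorqqoorqqoor) expands symbol-by-symbol to qnn qnn q q oor qnn qnn q q oor qnn qnn q q oor; joining the 15 pieces gives the next term.

qnnqnnqqoorqnnqnnqqoorqnnqnnqqoor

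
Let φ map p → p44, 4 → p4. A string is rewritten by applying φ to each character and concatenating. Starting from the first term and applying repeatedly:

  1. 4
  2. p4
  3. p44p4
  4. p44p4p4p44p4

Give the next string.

Apply φ to p44p4p4p44p4 symbol by symbol: p→p44, 4→p4, 4→p4, p→p44, 4→p4, p→p44, 4→p4, p→p44, 4→p4, 4→p4, p→p44, 4→p4; joined: p44 p4 p4 p44 p4 p44 p4 p44 p4 p4 p44 p4.

p44p4p4p44p4p44p4p44p4p4p44p4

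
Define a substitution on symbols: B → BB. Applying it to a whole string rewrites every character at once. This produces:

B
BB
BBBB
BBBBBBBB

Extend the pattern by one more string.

BBBBBBBBBBBBBBBB

Expanding BBBBBBBB: B→BB, B→BB, B→BB, B→BB, B→BB, B→BB, B→BB, B→BB. Concatenated: BB BB BB BB BB BB BB BB.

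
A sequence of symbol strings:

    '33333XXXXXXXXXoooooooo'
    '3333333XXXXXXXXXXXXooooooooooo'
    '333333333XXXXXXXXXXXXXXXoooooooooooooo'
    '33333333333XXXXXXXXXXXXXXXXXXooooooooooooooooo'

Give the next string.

The n-th term is 2n-1 3's then 3n X's then 3n-1 o's, where the shown terms are n = 3, 4, 5, 6.
Setting n = 7 gives 13, 21, 20 characters in each block.

3333333333333XXXXXXXXXXXXXXXXXXXXXoooooooooooooooooooo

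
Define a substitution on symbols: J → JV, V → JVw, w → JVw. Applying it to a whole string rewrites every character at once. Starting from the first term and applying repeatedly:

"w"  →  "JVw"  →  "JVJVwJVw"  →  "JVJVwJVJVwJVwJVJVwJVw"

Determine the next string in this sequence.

JVJVwJVJVwJVwJVJVwJVJVwJVwJVJVwJVwJVJVwJVJVwJVwJVJVwJVw

Applying the rule to each of the 21 symbols of JVJVwJVJVwJVwJVJVwJVw gives the pieces JV JVw JV JVw JVw JV JVw JV JVw JVw JV JVw JVw JV JVw JV JVw JVw JV JVw JVw, which concatenate to the answer.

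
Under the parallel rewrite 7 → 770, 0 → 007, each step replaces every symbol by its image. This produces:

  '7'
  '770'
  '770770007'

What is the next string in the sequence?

770770007770770007007007770

Rewriting each symbol of 770770007: 7→770, 7→770, 0→007, 7→770, 7→770, 0→007, 0→007, 0→007, 7→770, which concatenates to 770 770 007 770 770 007 007 007 770.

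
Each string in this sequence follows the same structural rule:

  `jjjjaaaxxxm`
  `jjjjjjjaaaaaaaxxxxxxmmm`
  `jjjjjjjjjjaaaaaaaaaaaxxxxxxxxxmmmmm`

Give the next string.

jjjjjjjjjjjjjaaaaaaaaaaaaaaaxxxxxxxxxxxxmmmmmmm

Term n consists of 3n+1 j's, followed by 4n-1 a's, followed by 3n x's, followed by 2n-1 m's (n = 1, 2, …).
At n = 4 the blocks have lengths 13, 15, 12, 7.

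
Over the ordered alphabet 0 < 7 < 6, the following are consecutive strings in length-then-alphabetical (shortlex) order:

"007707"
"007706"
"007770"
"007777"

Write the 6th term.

Advancing 2 positions from 007777 through 007777 → 007776 reaches term 6.

007760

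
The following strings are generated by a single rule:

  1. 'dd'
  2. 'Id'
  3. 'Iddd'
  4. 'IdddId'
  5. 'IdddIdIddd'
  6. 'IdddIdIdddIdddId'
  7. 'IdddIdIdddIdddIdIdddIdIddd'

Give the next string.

This is a Fibonacci-style word recurrence s(k) = s(k−1)·s(k−2): e.g. Id·dd = Iddd.
So term 8 is IdddIdIdddIdddIdIdddIdIddd·IdddIdIdddIdddId.

IdddIdIdddIdddIdIdddIdIdddIdddIdIdddIdddId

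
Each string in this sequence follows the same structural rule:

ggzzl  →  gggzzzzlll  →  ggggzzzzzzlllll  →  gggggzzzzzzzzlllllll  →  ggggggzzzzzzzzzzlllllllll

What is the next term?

Reading off run lengths: g runs 2, 3, 4, 5, 6; z runs 2, 4, 6, 8, 10; l runs 1, 3, 5, 7, 9 — each is linear in n (n = 1, 2, …).
For the next term, n = 6, so the run lengths are 7, 12, 11.

gggggggzzzzzzzzzzzzlllllllllll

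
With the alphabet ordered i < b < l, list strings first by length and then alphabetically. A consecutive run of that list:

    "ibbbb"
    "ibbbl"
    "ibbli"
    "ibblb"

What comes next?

Treat ibblb as a base-3 numeral over the given alphabet and add one, carrying through any trailing l's.

ibbll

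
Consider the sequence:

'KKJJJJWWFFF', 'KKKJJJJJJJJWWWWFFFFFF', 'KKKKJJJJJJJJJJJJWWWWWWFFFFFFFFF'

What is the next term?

KKKKKJJJJJJJJJJJJJJJJWWWWWWWWFFFFFFFFFFFF

Reading off run lengths: K runs 2, 3, 4; J runs 4, 8, 12; W runs 2, 4, 6; F runs 3, 6, 9 — each is linear in n (n = 1, 2, …).
Setting n = 4 gives 5, 16, 8, 12 characters in each block.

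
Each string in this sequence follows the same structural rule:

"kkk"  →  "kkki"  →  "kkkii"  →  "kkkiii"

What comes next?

The strings grow by a fixed suffix i each time.
Applying this once more to kkkiii:

kkkiiii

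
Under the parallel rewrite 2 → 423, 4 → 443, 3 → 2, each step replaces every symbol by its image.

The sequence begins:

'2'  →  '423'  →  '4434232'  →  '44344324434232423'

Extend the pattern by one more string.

44344324434432423443443244342324234434232

Replace each of the 17 characters of 44344324434232423 in place — 443 443 2 443 443 2 423 443 443 2 443 423 2 423 443 423 2 — and concatenate.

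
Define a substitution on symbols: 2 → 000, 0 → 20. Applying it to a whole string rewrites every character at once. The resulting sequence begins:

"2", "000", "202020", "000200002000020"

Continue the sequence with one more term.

Applying the rule to each of the 15 symbols of 000200002000020 gives the pieces 20 20 20 000 20 20 20 20 000 20 20 20 20 000 20, which concatenate to the answer.

202020000202020200002020202000020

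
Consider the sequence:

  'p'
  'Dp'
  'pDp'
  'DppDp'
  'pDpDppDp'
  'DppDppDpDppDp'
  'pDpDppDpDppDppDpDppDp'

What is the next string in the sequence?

DppDppDpDppDppDpDppDpDppDppDpDppDp

Each term (from the third on) is the two preceding terms concatenated in order: term 3 = p·Dp = pDp.
The next term joins DppDppDpDppDp and pDpDppDpDppDppDpDppDp.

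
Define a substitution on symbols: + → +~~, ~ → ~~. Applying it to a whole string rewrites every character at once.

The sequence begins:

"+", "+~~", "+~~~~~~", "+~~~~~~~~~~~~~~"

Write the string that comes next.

φ(+~~~~~~~~~~~~~~) expands symbol-by-symbol to +~~ ~~ ~~ ~~ ~~ ~~ ~~ ~~ ~~ ~~ ~~ ~~ ~~ ~~ ~~; joining the 15 pieces gives the next term.

+~~~~~~~~~~~~~~~~~~~~~~~~~~~~~~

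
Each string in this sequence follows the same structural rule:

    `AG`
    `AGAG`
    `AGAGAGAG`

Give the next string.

Every step duplicates the string.
One more doubling of AGAGAGAG gives the answer.

AGAGAGAGAGAGAGAG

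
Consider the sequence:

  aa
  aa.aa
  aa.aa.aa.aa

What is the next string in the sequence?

Each string is two copies of the previous one joined by '.'.
Doubling aa.aa.aa.aa with '.' between the halves:

aa.aa.aa.aa.aa.aa.aa.aa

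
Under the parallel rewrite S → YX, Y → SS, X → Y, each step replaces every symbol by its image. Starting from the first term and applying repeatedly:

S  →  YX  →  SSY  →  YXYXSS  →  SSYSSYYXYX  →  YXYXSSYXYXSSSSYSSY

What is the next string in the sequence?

Applying the rule to each of the 18 symbols of YXYXSSYXYXSSSSYSSY gives the pieces SS Y SS Y YX YX SS Y SS Y YX YX YX YX SS YX YX SS, which concatenate to the answer.

SSYSSYYXYXSSYSSYYXYXYXYXSSYXYXSS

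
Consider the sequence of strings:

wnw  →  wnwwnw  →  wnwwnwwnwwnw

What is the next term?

Each string is two copies of the previous one concatenated.
One more doubling of wnwwnwwnwwnw gives the answer.

wnwwnwwnwwnwwnwwnwwnwwnw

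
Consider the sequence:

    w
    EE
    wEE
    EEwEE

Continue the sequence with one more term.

wEEEEwEE

This is a Fibonacci-style word recurrence s(k) = s(k−2)·s(k−1): e.g. w·EE = wEE.
Continuing: wEE · EEwEE gives term 5.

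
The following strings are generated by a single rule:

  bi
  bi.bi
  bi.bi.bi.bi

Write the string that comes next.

bi.bi.bi.bi.bi.bi.bi.bi

s(k+1) = s(k)·.·s(k) — each term doubles the last with '.' between the halves.
So the next term is two copies of bi.bi.bi.bi with '.' between the halves.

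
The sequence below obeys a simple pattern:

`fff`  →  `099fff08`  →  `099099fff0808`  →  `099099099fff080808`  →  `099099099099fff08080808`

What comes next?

Each term wraps the previous one in 099 on the left and 08 on the right.
So the next term is 099·099099099099fff08080808·08.

099099099099099fff0808080808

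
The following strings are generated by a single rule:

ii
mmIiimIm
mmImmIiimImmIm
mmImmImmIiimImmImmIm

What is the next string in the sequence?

s(k+1) = mmI·s(k)·mIm, so each term gains mmI as a prefix and mIm as a suffix.
So the next term is mmI·mmImmImmIiimImmImmIm·mIm.

mmImmImmImmIiimImmImmImmIm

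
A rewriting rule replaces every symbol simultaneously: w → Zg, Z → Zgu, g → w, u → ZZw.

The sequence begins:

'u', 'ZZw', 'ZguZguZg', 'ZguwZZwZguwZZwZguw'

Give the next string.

Replace each of the 18 characters of ZguwZZwZguwZZwZguw in place — Zgu w ZZw Zg Zgu Zgu Zg Zgu w ZZw Zg Zgu Zgu Zg Zgu w ZZw Zg — and concatenate.

ZguwZZwZgZguZguZgZguwZZwZgZguZguZgZguwZZwZg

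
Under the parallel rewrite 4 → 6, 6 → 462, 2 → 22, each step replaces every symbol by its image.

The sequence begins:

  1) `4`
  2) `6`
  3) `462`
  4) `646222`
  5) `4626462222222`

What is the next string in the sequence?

646222462646222222222222222

φ(4626462222222) expands symbol-by-symbol to 6 462 22 462 6 462 22 22 22 22 22 22 22; joining the 13 pieces gives the next term.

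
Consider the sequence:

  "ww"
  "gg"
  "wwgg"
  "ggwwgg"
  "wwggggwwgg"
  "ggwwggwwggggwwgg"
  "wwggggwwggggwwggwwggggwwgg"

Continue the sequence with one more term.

ggwwggwwggggwwggwwggggwwggggwwggwwggggwwgg

Each term (from the third on) is the two preceding terms concatenated in order: term 3 = ww·gg = wwgg.
So term 8 is ggwwggwwggggwwgg·wwggggwwggggwwggwwggggwwgg.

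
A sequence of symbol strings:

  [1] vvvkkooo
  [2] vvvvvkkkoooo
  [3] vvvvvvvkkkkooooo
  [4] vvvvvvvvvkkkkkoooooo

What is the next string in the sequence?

Term n consists of 2n+1 v's, followed by n+1 k's, followed by n+2 o's (n = 1, 2, …).
At n = 5 the blocks have lengths 11, 6, 7.

vvvvvvvvvvvkkkkkkooooooo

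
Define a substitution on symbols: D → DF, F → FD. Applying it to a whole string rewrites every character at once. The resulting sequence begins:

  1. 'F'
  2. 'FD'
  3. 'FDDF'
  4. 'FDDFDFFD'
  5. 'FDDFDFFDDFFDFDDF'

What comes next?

Rewriting the 16 symbols of FDDFDFFDDFFDFDDF one by one yields FD DF DF FD DF FD FD DF DF FD FD DF FD DF DF FD; concatenated:

FDDFDFFDDFFDFDDFDFFDFDDFFDDFDFFD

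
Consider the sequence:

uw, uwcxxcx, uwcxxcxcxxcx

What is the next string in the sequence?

uwcxxcxcxxcxcxxcx

Every step adds cxxcx to the end: s(k+1) = s(k)·cxxcx.
So the next term is uwcxxcxcxxcx·cxxcx.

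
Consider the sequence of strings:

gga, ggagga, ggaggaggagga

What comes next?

ggaggaggaggaggaggaggagga

s(k+1) = s(k)·s(k) — each term doubles the last.
So the next term is two copies of ggaggaggagga.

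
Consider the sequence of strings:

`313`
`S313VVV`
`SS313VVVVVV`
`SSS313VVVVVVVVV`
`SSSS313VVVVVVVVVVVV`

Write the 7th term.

Every step adds S to the front and VVV to the end of the previous string.
From SSSS313VVVVVVVVVVVV, 2 further steps: SSSS313VVVVVVVVVVVV → SSSSS313VVVVVVVVVVVVVVV → (answer).

SSSSSS313VVVVVVVVVVVVVVVVVV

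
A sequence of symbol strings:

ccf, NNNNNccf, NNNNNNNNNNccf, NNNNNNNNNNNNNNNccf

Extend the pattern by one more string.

Each term is the previous one with NNNNN prepended.
So the next term is NNNNN·NNNNNNNNNNNNNNNccf.

NNNNNNNNNNNNNNNNNNNNccf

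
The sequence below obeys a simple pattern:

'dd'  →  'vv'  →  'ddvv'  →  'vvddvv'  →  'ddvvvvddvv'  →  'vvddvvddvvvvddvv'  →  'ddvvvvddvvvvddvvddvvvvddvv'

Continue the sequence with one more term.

From term 3 onward, concatenate the second-to-last term with the last: dd·vv = ddvv, vv·ddvv = vvddvv, …
Continuing: vvddvvddvvvvddvv · ddvvvvddvvvvddvvddvvvvddvv gives term 8.

vvddvvddvvvvddvvddvvvvddvvvvddvvddvvvvddvv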